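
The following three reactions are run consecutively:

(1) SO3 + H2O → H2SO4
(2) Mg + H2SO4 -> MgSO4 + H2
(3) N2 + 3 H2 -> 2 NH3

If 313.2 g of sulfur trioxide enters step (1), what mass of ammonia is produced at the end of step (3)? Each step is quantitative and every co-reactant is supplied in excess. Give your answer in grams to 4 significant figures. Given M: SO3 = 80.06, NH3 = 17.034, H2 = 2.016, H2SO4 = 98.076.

n(SO3) = 313.2 / 80.06 = 3.9121 mol.
Reaction (1): SO3→H2SO4 ratio 1:1 ⇒ n(H2SO4) = 3.9121 mol.
Reaction (2): H2SO4→H2 ratio 1:1 ⇒ n(H2) = 3.9121 mol.
Reaction (3): H2→NH3 ratio 3:2 ⇒ n(NH3) = 2.6080 mol.
Mass of NH3 = 2.6080 × 17.034 = 44.425 g.

44.43 g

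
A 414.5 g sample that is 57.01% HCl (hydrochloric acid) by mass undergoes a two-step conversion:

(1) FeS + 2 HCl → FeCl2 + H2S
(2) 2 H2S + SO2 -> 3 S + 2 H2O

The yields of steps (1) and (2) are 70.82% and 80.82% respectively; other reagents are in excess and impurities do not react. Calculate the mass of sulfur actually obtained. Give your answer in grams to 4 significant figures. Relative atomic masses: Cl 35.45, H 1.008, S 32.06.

Pure HCl = 414.5 × 0.5701 = 236.31 g.
M(HCl) = 1.008 + 35.45 = 36.458 g/mol.
M(S) = 32.06 g/mol.
n(HCl) = 236.31 / 36.458 = 6.4816 mol.
Step 1 (HCl:H2S = 2:1): theoretical n(H2S) = 3.2408 mol; at 70.82% yield, n(H2S) = 2.2951 mol.
Step 2 (H2S:S = 2:3): theoretical n(S) = 3.4427 mol, so theoretical mass = 3.4427 × 32.06 = 110.37 g.
At 80.82% yield, actual mass of S = 110.37 × 0.8082 = 89.204 g.

89.20 g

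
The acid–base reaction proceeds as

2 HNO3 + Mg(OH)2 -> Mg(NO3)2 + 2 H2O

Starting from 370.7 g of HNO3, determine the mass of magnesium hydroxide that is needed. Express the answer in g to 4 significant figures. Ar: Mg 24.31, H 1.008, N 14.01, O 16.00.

171.5 g

M(HNO3) = 1.008 + 14.01 + 3(16.00) = 63.018 g/mol.
M(Mg(OH)2) = 24.31 + 2(16.00) + 2(1.008) = 58.326 g/mol.
n(HNO3) = 370.70 g / 63.018 g/mol = 5.8824 mol.
From the equation the HNO3:Mg(OH)2 mole ratio is 2:1, so n(Mg(OH)2) = 5.8824 × 1/2 = 2.9412 mol.
Mass of Mg(OH)2 = 2.9412 mol × 58.326 g/mol = 171.55 g.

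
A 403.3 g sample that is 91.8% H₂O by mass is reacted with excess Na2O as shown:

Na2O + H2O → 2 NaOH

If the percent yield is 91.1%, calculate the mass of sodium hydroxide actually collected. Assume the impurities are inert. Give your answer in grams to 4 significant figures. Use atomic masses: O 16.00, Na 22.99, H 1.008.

1498 g

Pure H2O available = 403.3 g × 0.918 = 370.23 g.
M(H2O) = 2(1.008) + 16.00 = 18.016 g/mol.
M(NaOH) = 22.99 + 16.00 + 1.008 = 39.998 g/mol.
n(H2O) = 370.23 g / 18.016 g/mol = 20.550 mol.
From the equation the H2O:NaOH mole ratio is 1:2, so n(NaOH) = 20.550 × 2/1 = 41.100 mol.
Mass of NaOH = 41.100 mol × 39.998 g/mol = 1643.9 g.
Actual mass collected = 1643.9 g × 0.911 = 1497.6 g.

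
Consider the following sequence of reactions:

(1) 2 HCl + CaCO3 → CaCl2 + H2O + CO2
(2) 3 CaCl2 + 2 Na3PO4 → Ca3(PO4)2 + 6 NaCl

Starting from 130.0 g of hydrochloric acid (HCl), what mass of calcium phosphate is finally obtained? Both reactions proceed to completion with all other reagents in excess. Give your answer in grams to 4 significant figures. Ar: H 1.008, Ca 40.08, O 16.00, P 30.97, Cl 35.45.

184.3 g

M(HCl) = 1.008 + 35.45 = 36.458 g/mol.
M(Ca3(PO4)2) = 3(40.08) + 2(30.97) + 8(16.00) = 310.18 g/mol.
n(HCl) = 130.00 / 36.458 = 3.5657 mol.
Step 1 gives a 2:1 ratio of HCl to CaCl2, so n(CaCl2) = 1.7829 mol.
In step 2 the CaCl2:Ca3(PO4)2 ratio is 3:1, so n(Ca3(PO4)2) = 0.59429 mol.
Mass of Ca3(PO4)2 = 0.59429 × 310.18 = 184.34 g.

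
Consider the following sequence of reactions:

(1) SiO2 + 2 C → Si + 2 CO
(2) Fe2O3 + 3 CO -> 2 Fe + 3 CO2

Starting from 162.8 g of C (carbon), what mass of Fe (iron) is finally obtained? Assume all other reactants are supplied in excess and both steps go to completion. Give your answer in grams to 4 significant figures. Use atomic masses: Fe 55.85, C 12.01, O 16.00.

504.7 g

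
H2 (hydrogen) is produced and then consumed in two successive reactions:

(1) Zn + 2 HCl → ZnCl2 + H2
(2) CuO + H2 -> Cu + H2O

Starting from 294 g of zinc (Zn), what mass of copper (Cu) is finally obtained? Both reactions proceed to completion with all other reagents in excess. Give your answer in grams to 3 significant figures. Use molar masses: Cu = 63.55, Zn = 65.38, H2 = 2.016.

n(Zn) = 294.0 / 65.38 = 4.497 mol.
Step 1 gives a 1:1 ratio of Zn to H2, so n(H2) = 4.497 mol.
In step 2 the H2:Cu ratio is 1:1, so n(Cu) = 4.497 mol.
Mass of Cu = 4.497 × 63.55 = 285.8 g.

286 g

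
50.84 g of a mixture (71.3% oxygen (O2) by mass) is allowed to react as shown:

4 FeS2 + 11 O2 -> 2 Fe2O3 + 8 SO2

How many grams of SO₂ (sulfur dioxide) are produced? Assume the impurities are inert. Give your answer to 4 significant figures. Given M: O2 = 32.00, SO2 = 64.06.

Mass of pure O2 = 50.84 g × 0.713 = 36.249 g.
n(O2) = 36.249 g / 32.00 g/mol = 1.1328 mol.
From the equation the O2:SO2 mole ratio is 11:8, so n(SO2) = 1.1328 × 8/11 = 0.82384 mol.
Mass of SO2 = 0.82384 mol × 64.06 g/mol = 52.775 g.

52.78 g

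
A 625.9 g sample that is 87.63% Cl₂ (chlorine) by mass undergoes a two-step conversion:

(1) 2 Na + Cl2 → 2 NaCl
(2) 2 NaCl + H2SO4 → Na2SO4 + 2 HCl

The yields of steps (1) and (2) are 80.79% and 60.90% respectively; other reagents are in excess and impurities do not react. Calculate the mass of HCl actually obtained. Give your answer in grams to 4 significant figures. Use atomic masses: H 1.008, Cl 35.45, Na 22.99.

Pure Cl2 = 625.9 × 0.8763 = 548.48 g.
M(Cl2) = 2(35.45) = 70.90 g/mol.
M(HCl) = 1.008 + 35.45 = 36.458 g/mol.
n(Cl2) = 548.48 / 70.90 = 7.7359 mol.
Step 1 (Cl2:NaCl = 1:2): theoretical n(NaCl) = 15.472 mol; at 80.79% yield, n(NaCl) = 12.500 mol.
Step 2 (NaCl:HCl = 2:2): theoretical n(HCl) = 12.500 mol, so theoretical mass = 12.500 × 36.458 = 455.71 g.
At 60.90% yield, actual mass of HCl = 455.71 × 0.6090 = 277.53 g.

277.5 g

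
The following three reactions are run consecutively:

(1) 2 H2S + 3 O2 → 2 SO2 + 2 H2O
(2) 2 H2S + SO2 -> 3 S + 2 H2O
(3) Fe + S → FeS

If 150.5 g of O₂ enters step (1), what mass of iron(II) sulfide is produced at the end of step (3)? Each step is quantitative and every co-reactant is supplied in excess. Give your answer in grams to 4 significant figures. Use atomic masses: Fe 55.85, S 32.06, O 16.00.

M(O2) = 2(16.00) = 32.00 g/mol.
M(FeS) = 55.85 + 32.06 = 87.91 g/mol.
n(O2) = 150.5 / 32.00 = 4.7031 mol.
Reaction (1): O2→SO2 ratio 3:2 ⇒ n(SO2) = 3.1354 mol.
Reaction (2): SO2→S ratio 1:3 ⇒ n(S) = 9.4062 mol.
Reaction (3): S→FeS ratio 1:1 ⇒ n(FeS) = 9.4062 mol.
Mass of FeS = 9.4062 × 87.91 = 826.90 g.

826.9 g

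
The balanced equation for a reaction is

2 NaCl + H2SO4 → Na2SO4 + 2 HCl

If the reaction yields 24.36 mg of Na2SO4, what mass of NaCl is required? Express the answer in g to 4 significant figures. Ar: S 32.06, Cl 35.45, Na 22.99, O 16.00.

0.02005 g

M(Na2SO4) = 2(22.99) + 32.06 + 4(16.00) = 142.04 g/mol.
M(NaCl) = 22.99 + 35.45 = 58.44 g/mol.
Convert: 24.36 mg = 0.024360 g.
n(Na2SO4) = 0.024360 g / 142.04 g/mol = 0.00017150 mol.
From the equation the Na2SO4:NaCl mole ratio is 1:2, so n(NaCl) = 0.00017150 × 2/1 = 0.00034300 mol.
Mass of NaCl = 0.00034300 mol × 58.44 g/mol = 0.020045 g.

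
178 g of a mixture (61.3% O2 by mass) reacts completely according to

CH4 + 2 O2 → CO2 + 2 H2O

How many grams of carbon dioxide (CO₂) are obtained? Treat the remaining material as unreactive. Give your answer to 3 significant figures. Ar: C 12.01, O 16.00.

Mass of pure O2 = 178 g × 0.613 = 109.1 g.
M(O2) = 2(16.00) = 32.00 g/mol.
M(CO2) = 12.01 + 2(16.00) = 44.01 g/mol.
n(O2) = 109.1 g / 32.00 g/mol = 3.410 mol.
From the equation the O2:CO2 mole ratio is 2:1, so n(CO2) = 3.410 × 1/2 = 1.705 mol.
Mass of CO2 = 1.705 mol × 44.01 g/mol = 75.03 g.

75.0 g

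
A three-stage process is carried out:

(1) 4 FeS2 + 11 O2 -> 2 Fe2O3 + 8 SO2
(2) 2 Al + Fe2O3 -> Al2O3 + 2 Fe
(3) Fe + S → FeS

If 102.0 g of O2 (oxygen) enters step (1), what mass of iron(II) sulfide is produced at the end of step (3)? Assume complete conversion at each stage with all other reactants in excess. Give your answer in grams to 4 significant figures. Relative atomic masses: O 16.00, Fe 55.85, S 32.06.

M(O2) = 2(16.00) = 32.00 g/mol.
M(FeS) = 55.85 + 32.06 = 87.91 g/mol.
n(O2) = 102.0 / 32.00 = 3.1875 mol.
Reaction (1): O2→Fe2O3 ratio 11:2 ⇒ n(Fe2O3) = 0.57955 mol.
Reaction (2): Fe2O3→Fe ratio 1:2 ⇒ n(Fe) = 1.1591 mol.
Reaction (3): Fe→FeS ratio 1:1 ⇒ n(FeS) = 1.1591 mol.
Mass of FeS = 1.1591 × 87.91 = 101.90 g.

101.9 g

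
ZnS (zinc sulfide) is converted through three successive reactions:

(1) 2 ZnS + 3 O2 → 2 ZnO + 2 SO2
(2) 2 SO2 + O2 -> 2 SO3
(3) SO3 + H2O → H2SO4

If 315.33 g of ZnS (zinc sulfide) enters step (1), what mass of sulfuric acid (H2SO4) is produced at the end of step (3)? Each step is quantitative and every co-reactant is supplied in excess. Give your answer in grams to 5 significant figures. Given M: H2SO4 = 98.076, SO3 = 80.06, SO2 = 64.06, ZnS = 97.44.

317.39 g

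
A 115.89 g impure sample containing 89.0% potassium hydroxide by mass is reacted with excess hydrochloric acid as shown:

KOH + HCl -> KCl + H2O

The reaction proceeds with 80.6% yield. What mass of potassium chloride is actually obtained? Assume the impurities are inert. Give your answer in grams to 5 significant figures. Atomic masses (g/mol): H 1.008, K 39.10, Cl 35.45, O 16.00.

110.46 g

Pure KOH available = 115.89 g × 0.890 = 103.142 g.
M(KOH) = 39.10 + 16.00 + 1.008 = 56.108 g/mol.
M(KCl) = 39.10 + 35.45 = 74.55 g/mol.
n(KOH) = 103.142 g / 56.108 g/mol = 1.83828 mol.
From the equation the KOH:KCl mole ratio is 1:1, so n(KCl) = 1.83828 × 1/1 = 1.83828 mol.
Mass of KCl = 1.83828 mol × 74.55 g/mol = 137.044 g.
Actual mass collected = 137.044 g × 0.806 = 110.457 g.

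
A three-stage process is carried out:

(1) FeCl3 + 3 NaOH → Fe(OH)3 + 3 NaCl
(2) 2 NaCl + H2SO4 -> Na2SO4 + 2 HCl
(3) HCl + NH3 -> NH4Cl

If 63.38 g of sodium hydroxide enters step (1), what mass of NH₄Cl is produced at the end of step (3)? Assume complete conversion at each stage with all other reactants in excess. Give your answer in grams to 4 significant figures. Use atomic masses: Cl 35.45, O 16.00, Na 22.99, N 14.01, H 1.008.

M(NaOH) = 22.99 + 16.00 + 1.008 = 39.998 g/mol.
M(NH4Cl) = 14.01 + 4(1.008) + 35.45 = 53.492 g/mol.
n(NaOH) = 63.38 / 39.998 = 1.5846 mol.
Reaction (1): NaOH→NaCl ratio 3:3 ⇒ n(NaCl) = 1.5846 mol.
Reaction (2): NaCl→HCl ratio 2:2 ⇒ n(HCl) = 1.5846 mol.
Reaction (3): HCl→NH4Cl ratio 1:1 ⇒ n(NH4Cl) = 1.5846 mol.
Mass of NH4Cl = 1.5846 × 53.492 = 84.762 g.

84.76 g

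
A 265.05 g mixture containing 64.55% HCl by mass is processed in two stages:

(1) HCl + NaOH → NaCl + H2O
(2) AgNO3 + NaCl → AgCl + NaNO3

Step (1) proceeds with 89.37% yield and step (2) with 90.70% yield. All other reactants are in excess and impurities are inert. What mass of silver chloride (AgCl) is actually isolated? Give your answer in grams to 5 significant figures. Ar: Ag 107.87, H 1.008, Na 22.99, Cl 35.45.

Pure HCl = 265.05 × 0.6455 = 171.090 g.
M(HCl) = 1.008 + 35.45 = 36.458 g/mol.
M(AgCl) = 107.87 + 35.45 = 143.32 g/mol.
n(HCl) = 171.090 / 36.458 = 4.69279 mol.
Step 1 (HCl:NaCl = 1:1): theoretical n(NaCl) = 4.69279 mol; at 89.37% yield, n(NaCl) = 4.19395 mol.
Step 2 (NaCl:AgCl = 1:1): theoretical n(AgCl) = 4.19395 mol, so theoretical mass = 4.19395 × 143.32 = 601.077 g.
At 90.70% yield, actual mass of AgCl = 601.077 × 0.9070 = 545.176 g.

545.18 g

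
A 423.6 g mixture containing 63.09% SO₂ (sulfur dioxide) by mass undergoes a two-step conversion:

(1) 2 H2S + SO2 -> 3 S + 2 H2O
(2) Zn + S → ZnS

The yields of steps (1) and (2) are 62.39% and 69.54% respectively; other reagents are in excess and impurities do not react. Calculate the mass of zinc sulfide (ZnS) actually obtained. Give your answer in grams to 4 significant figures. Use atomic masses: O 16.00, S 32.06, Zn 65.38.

Pure SO2 = 423.6 × 0.6309 = 267.25 g.
M(SO2) = 32.06 + 2(16.00) = 64.06 g/mol.
M(ZnS) = 65.38 + 32.06 = 97.44 g/mol.
n(SO2) = 267.25 / 64.06 = 4.1719 mol.
Step 1 (SO2:S = 1:3): theoretical n(S) = 12.516 mol; at 62.39% yield, n(S) = 7.8085 mol.
Step 2 (S:ZnS = 1:1): theoretical n(ZnS) = 7.8085 mol, so theoretical mass = 7.8085 × 97.44 = 760.86 g.
At 69.54% yield, actual mass of ZnS = 760.86 × 0.6954 = 529.10 g.

529.1 g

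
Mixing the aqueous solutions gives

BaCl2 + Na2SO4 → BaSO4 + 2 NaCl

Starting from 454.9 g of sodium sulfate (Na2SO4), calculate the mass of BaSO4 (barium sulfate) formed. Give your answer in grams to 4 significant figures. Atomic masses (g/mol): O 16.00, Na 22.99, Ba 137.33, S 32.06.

747.5 g

M(Na2SO4) = 2(22.99) + 32.06 + 4(16.00) = 142.04 g/mol.
M(BaSO4) = 137.33 + 32.06 + 4(16.00) = 233.39 g/mol.
n(Na2SO4) = 454.90 g / 142.04 g/mol = 3.2026 mol.
From the equation the Na2SO4:BaSO4 mole ratio is 1:1, so n(BaSO4) = 3.2026 × 1/1 = 3.2026 mol.
Mass of BaSO4 = 3.2026 mol × 233.39 g/mol = 747.46 g.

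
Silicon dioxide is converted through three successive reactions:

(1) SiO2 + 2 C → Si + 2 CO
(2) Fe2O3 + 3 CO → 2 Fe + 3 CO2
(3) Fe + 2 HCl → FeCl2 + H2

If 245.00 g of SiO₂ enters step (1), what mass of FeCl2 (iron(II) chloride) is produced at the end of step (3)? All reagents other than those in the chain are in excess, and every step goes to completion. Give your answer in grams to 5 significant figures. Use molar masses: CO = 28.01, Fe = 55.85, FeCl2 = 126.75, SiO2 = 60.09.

n(SiO2) = 245.00 / 60.09 = 4.07722 mol.
Reaction (1): SiO2→CO ratio 1:2 ⇒ n(CO) = 8.15444 mol.
Reaction (2): CO→Fe ratio 3:2 ⇒ n(Fe) = 5.43629 mol.
Reaction (3): Fe→FeCl2 ratio 1:1 ⇒ n(FeCl2) = 5.43629 mol.
Mass of FeCl2 = 5.43629 × 126.75 = 689.050 g.

689.05 g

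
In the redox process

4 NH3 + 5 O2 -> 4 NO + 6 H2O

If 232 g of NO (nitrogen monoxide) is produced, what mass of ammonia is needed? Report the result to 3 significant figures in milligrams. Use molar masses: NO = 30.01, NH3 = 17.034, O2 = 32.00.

132000 mg

n(NO) = 232.0 g / 30.01 g/mol = 7.731 mol.
From the equation the NO:NH3 mole ratio is 4:4, so n(NH3) = 7.731 × 4/4 = 7.731 mol.
Mass of NH3 = 7.731 mol × 17.034 g/mol = 131.7 g.
Converting to mg: 131.7 g = 132000 mg.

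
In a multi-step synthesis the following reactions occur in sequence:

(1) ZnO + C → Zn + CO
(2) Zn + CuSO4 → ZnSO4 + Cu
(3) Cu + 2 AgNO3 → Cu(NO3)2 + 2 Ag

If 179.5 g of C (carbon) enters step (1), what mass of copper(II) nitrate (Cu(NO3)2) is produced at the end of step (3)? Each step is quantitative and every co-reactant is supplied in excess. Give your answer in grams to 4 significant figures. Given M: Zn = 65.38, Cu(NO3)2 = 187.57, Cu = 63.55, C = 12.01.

2803 g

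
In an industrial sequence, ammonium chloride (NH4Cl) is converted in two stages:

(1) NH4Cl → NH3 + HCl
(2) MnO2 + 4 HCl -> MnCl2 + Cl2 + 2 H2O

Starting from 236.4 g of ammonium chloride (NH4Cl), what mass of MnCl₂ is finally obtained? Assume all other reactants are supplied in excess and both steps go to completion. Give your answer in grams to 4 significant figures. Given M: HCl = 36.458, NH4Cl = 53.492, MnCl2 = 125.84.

n(NH4Cl) = 236.40 / 53.492 = 4.4194 mol.
Step 1 gives a 1:1 ratio of NH4Cl to HCl, so n(HCl) = 4.4194 mol.
In step 2 the HCl:MnCl2 ratio is 4:1, so n(MnCl2) = 1.1048 mol.
Mass of MnCl2 = 1.1048 × 125.84 = 139.03 g.

139.0 g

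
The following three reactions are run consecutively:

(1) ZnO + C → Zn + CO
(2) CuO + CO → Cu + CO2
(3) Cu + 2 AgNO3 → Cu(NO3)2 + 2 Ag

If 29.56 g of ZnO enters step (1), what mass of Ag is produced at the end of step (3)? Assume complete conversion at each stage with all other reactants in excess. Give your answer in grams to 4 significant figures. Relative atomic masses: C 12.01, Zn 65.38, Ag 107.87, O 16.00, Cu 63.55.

M(ZnO) = 65.38 + 16.00 = 81.38 g/mol.
M(Ag) = 107.87 g/mol.
n(ZnO) = 29.56 / 81.38 = 0.36323 mol.
Reaction (1): ZnO→CO ratio 1:1 ⇒ n(CO) = 0.36323 mol.
Reaction (2): CO→Cu ratio 1:1 ⇒ n(Cu) = 0.36323 mol.
Reaction (3): Cu→Ag ratio 1:2 ⇒ n(Ag) = 0.72647 mol.
Mass of Ag = 0.72647 × 107.87 = 78.364 g.

78.36 g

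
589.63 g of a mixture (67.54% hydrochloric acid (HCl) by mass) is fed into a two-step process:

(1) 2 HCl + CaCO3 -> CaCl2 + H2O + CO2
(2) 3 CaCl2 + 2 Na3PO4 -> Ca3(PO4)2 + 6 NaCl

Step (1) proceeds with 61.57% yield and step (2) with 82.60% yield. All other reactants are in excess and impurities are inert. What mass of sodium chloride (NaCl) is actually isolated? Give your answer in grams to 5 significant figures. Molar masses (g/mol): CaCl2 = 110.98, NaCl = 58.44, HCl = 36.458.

324.64 g

Pure HCl = 589.63 × 0.6754 = 398.236 g.
n(HCl) = 398.236 / 36.458 = 10.9231 mol.
Step 1 (HCl:CaCl2 = 2:1): theoretical n(CaCl2) = 5.46157 mol; at 61.57% yield, n(CaCl2) = 3.36269 mol.
Step 2 (CaCl2:NaCl = 3:6): theoretical n(NaCl) = 6.72538 mol, so theoretical mass = 6.72538 × 58.44 = 393.031 g.
At 82.60% yield, actual mass of NaCl = 393.031 × 0.8260 = 324.644 g.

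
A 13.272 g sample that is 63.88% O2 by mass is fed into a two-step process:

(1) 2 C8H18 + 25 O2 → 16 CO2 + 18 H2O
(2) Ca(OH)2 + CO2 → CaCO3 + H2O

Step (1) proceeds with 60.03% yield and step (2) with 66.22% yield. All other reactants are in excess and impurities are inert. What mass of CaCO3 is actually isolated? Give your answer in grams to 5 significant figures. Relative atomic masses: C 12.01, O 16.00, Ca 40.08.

6.7465 g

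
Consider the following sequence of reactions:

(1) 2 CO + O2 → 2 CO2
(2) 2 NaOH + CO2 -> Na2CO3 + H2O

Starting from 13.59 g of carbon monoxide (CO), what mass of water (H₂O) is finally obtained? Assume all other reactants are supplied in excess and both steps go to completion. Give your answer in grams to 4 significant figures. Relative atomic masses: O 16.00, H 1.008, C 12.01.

8.741 g

M(CO) = 12.01 + 16.00 = 28.01 g/mol.
M(H2O) = 2(1.008) + 16.00 = 18.016 g/mol.
n(CO) = 13.590 / 28.01 = 0.48518 mol.
Step 1 gives a 2:2 ratio of CO to CO2, so n(CO2) = 0.48518 mol.
In step 2 the CO2:H2O ratio is 1:1, so n(H2O) = 0.48518 mol.
Mass of H2O = 0.48518 × 18.016 = 8.7411 g.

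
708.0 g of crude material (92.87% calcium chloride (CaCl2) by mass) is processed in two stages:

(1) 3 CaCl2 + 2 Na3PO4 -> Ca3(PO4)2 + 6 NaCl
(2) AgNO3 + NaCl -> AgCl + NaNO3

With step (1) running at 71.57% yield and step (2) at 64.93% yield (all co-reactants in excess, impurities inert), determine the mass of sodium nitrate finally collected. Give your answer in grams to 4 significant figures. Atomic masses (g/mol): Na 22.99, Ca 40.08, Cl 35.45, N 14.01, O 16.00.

Pure CaCl2 = 708.0 × 0.9287 = 657.52 g.
M(CaCl2) = 40.08 + 2(35.45) = 110.98 g/mol.
M(NaNO3) = 22.99 + 14.01 + 3(16.00) = 85.00 g/mol.
n(CaCl2) = 657.52 / 110.98 = 5.9247 mol.
Step 1 (CaCl2:NaCl = 3:6): theoretical n(NaCl) = 11.849 mol; at 71.57% yield, n(NaCl) = 8.4806 mol.
Step 2 (NaCl:NaNO3 = 1:1): theoretical n(NaNO3) = 8.4806 mol, so theoretical mass = 8.4806 × 85.00 = 720.85 g.
At 64.93% yield, actual mass of NaNO3 = 720.85 × 0.6493 = 468.05 g.

468.0 g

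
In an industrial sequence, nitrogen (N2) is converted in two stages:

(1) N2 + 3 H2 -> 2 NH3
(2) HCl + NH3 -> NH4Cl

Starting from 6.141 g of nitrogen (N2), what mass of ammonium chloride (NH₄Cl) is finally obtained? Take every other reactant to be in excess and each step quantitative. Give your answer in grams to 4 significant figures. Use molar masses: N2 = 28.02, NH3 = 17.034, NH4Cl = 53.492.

23.45 g

n(N2) = 6.1410 / 28.02 = 0.21916 mol.
Step 1 gives a 1:2 ratio of N2 to NH3, so n(NH3) = 0.43833 mol.
In step 2 the NH3:NH4Cl ratio is 1:1, so n(NH4Cl) = 0.43833 mol.
Mass of NH4Cl = 0.43833 × 53.492 = 23.447 g.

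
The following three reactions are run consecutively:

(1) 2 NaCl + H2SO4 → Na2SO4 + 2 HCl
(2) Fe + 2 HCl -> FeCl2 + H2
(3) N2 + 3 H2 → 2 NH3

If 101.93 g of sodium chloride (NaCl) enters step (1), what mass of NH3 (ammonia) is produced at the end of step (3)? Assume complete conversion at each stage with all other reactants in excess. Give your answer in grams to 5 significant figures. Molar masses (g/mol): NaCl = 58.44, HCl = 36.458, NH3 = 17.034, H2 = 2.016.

9.9035 g

n(NaCl) = 101.93 / 58.44 = 1.74418 mol.
Reaction (1): NaCl→HCl ratio 2:2 ⇒ n(HCl) = 1.74418 mol.
Reaction (2): HCl→H2 ratio 2:1 ⇒ n(H2) = 0.872091 mol.
Reaction (3): H2→NH3 ratio 3:2 ⇒ n(NH3) = 0.581394 mol.
Mass of NH3 = 0.581394 × 17.034 = 9.90347 g.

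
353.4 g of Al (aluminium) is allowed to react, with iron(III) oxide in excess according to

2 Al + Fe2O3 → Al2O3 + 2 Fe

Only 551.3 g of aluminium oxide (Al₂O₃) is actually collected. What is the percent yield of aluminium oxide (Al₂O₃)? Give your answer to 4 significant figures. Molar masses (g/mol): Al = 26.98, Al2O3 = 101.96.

82.56 %

n(Al) = 353.40 g / 26.98 g/mol = 13.099 mol.
From the equation the Al:Al2O3 mole ratio is 2:1, so n(Al2O3) = 13.099 × 1/2 = 6.5493 mol.
Mass of Al2O3 = 6.5493 mol × 101.96 g/mol = 667.77 g.
This is the theoretical yield. Percent yield = 551.3 g / 667.77 g × 100% = 82.559%.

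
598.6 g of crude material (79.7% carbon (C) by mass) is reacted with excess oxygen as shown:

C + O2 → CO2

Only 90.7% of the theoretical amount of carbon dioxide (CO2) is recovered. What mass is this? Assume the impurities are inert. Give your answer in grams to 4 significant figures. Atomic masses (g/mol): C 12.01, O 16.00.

1586 g

Pure C available = 598.6 g × 0.797 = 477.08 g.
M(C) = 12.01 g/mol.
M(CO2) = 12.01 + 2(16.00) = 44.01 g/mol.
n(C) = 477.08 g / 12.01 g/mol = 39.724 mol.
From the equation the C:CO2 mole ratio is 1:1, so n(CO2) = 39.724 × 1/1 = 39.724 mol.
Mass of CO2 = 39.724 mol × 44.01 g/mol = 1748.2 g.
Actual mass collected = 1748.2 g × 0.907 = 1585.7 g.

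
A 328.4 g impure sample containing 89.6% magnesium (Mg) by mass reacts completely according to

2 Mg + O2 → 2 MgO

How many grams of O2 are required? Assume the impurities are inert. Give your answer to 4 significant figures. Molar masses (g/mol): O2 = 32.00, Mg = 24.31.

Mass of pure Mg = 328.4 g × 0.896 = 294.25 g.
n(Mg) = 294.25 g / 24.31 g/mol = 12.104 mol.
From the equation the Mg:O2 mole ratio is 2:1, so n(O2) = 12.104 × 1/2 = 6.0520 mol.
Mass of O2 = 6.0520 mol × 32.00 g/mol = 193.66 g.

193.7 g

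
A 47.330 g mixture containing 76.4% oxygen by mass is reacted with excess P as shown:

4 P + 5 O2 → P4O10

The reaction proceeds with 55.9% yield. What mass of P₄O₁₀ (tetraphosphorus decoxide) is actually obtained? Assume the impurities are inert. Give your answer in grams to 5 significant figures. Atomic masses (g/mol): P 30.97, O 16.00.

35.864 g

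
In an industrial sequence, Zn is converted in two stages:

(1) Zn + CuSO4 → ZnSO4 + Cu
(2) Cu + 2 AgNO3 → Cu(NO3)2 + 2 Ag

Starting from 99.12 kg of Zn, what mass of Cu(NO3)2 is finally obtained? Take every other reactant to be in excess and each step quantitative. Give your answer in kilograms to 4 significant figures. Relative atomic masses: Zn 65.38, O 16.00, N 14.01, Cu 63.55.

284.4 kg

M(Zn) = 65.38 g/mol.
M(Cu(NO3)2) = 63.55 + 2(14.01) + 6(16.00) = 187.57 g/mol.
99.12 kg = 99120 g.
n(Zn) = 99120 / 65.38 = 1516.1 mol.
Step 1 gives a 1:1 ratio of Zn to Cu, so n(Cu) = 1516.1 mol.
In step 2 the Cu:Cu(NO3)2 ratio is 1:1, so n(Cu(NO3)2) = 1516.1 mol.
Mass of Cu(NO3)2 = 1516.1 × 187.57 = 284370 g = 284.4 kg.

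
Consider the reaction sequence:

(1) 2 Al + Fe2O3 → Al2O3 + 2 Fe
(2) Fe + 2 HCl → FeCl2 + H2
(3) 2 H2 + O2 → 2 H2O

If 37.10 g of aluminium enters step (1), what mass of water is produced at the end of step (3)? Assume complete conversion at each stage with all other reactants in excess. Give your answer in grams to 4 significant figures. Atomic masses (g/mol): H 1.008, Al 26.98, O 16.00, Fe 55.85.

M(Al) = 26.98 g/mol.
M(H2O) = 2(1.008) + 16.00 = 18.016 g/mol.
n(Al) = 37.10 / 26.98 = 1.3751 mol.
Reaction (1): Al→Fe ratio 2:2 ⇒ n(Fe) = 1.3751 mol.
Reaction (2): Fe→H2 ratio 1:1 ⇒ n(H2) = 1.3751 mol.
Reaction (3): H2→H2O ratio 2:2 ⇒ n(H2O) = 1.3751 mol.
Mass of H2O = 1.3751 × 18.016 = 24.774 g.

24.77 g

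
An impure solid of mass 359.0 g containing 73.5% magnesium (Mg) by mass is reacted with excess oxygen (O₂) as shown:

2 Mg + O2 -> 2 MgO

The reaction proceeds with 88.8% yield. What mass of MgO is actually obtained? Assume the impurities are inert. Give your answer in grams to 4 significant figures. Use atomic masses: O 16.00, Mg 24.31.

388.5 g

Pure Mg available = 359.0 g × 0.735 = 263.87 g.
M(Mg) = 24.31 g/mol.
M(MgO) = 24.31 + 16.00 = 40.31 g/mol.
n(Mg) = 263.87 g / 24.31 g/mol = 10.854 mol.
From the equation the Mg:MgO mole ratio is 2:2, so n(MgO) = 10.854 × 2/2 = 10.854 mol.
Mass of MgO = 10.854 mol × 40.31 g/mol = 437.53 g.
Actual mass collected = 437.53 g × 0.888 = 388.53 g.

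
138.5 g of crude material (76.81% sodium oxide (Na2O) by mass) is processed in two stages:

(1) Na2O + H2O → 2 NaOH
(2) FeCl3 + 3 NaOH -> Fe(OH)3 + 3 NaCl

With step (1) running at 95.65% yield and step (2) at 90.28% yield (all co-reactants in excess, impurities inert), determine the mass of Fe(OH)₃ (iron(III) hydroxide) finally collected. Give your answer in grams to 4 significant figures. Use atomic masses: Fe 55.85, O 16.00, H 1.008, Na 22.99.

Pure Na2O = 138.5 × 0.7681 = 106.38 g.
M(Na2O) = 2(22.99) + 16.00 = 61.98 g/mol.
M(Fe(OH)3) = 55.85 + 3(16.00) + 3(1.008) = 106.874 g/mol.
n(Na2O) = 106.38 / 61.98 = 1.7164 mol.
Step 1 (Na2O:NaOH = 1:2): theoretical n(NaOH) = 3.4328 mol; at 95.65% yield, n(NaOH) = 3.2835 mol.
Step 2 (NaOH:Fe(OH)3 = 3:1): theoretical n(Fe(OH)3) = 1.0945 mol, so theoretical mass = 1.0945 × 106.874 = 116.97 g.
At 90.28% yield, actual mass of Fe(OH)3 = 116.97 × 0.9028 = 105.60 g.

105.6 g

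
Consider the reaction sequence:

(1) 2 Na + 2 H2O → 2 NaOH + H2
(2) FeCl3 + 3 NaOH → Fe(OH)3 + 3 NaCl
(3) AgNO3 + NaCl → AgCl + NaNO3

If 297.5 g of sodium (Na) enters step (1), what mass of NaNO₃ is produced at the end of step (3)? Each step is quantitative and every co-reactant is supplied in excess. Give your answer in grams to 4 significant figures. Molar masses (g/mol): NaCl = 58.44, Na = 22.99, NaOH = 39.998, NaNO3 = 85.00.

n(Na) = 297.5 / 22.99 = 12.940 mol.
Reaction (1): Na→NaOH ratio 2:2 ⇒ n(NaOH) = 12.940 mol.
Reaction (2): NaOH→NaCl ratio 3:3 ⇒ n(NaCl) = 12.940 mol.
Reaction (3): NaCl→NaNO3 ratio 1:1 ⇒ n(NaNO3) = 12.940 mol.
Mass of NaNO3 = 12.940 × 85.00 = 1099.9 g.

1100 g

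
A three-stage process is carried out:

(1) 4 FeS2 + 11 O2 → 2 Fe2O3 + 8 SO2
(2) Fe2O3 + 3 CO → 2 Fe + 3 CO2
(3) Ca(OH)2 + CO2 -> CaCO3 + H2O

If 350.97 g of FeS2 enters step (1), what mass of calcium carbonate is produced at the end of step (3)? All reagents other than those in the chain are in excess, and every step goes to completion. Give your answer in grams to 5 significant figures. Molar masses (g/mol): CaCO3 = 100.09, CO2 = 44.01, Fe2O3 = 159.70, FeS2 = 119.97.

439.22 g

n(FeS2) = 350.97 / 119.97 = 2.92548 mol.
Reaction (1): FeS2→Fe2O3 ratio 4:2 ⇒ n(Fe2O3) = 1.46274 mol.
Reaction (2): Fe2O3→CO2 ratio 1:3 ⇒ n(CO2) = 4.38822 mol.
Reaction (3): CO2→CaCO3 ratio 1:1 ⇒ n(CaCO3) = 4.38822 mol.
Mass of CaCO3 = 4.38822 × 100.09 = 439.217 g.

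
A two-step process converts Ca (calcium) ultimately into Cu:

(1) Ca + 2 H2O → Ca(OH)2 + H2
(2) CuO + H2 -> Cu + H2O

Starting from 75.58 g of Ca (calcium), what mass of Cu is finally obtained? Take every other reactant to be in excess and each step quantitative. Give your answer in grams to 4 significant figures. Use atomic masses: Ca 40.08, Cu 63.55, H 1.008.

M(Ca) = 40.08 g/mol.
M(Cu) = 63.55 g/mol.
n(Ca) = 75.580 / 40.08 = 1.8857 mol.
Step 1 gives a 1:1 ratio of Ca to H2, so n(H2) = 1.8857 mol.
In step 2 the H2:Cu ratio is 1:1, so n(Cu) = 1.8857 mol.
Mass of Cu = 1.8857 × 63.55 = 119.84 g.

119.8 g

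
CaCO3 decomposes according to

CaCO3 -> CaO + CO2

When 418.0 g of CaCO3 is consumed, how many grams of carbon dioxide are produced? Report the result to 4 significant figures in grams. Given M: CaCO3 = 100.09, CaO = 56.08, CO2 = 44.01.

n(CaCO3) = 418.00 g / 100.09 g/mol = 4.1762 mol.
From the equation the CaCO3:CO2 mole ratio is 1:1, so n(CO2) = 4.1762 × 1/1 = 4.1762 mol.
Mass of CO2 = 4.1762 mol × 44.01 g/mol = 183.80 g.

183.8 g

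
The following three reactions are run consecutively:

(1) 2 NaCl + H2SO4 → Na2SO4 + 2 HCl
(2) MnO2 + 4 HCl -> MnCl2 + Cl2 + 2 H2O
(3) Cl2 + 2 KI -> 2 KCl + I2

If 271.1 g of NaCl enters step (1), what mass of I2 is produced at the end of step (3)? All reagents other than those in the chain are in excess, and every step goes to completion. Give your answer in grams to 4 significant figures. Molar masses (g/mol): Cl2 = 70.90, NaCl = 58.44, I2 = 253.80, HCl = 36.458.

n(NaCl) = 271.1 / 58.44 = 4.6389 mol.
Reaction (1): NaCl→HCl ratio 2:2 ⇒ n(HCl) = 4.6389 mol.
Reaction (2): HCl→Cl2 ratio 4:1 ⇒ n(Cl2) = 1.1597 mol.
Reaction (3): Cl2→I2 ratio 1:1 ⇒ n(I2) = 1.1597 mol.
Mass of I2 = 1.1597 × 253.80 = 294.34 g.

294.3 g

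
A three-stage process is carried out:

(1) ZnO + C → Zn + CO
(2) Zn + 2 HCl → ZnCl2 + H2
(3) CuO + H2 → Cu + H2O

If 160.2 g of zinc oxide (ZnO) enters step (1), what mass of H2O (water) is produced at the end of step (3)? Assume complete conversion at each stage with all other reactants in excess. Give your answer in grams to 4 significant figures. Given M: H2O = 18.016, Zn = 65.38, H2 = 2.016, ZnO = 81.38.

35.47 g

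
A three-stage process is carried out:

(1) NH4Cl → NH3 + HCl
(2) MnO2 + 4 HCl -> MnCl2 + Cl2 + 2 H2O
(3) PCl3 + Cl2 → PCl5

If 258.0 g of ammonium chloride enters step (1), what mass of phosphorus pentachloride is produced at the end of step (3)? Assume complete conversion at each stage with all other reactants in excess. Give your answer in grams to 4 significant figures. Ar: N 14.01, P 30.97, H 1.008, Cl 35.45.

251.1 g

M(NH4Cl) = 14.01 + 4(1.008) + 35.45 = 53.492 g/mol.
M(PCl5) = 30.97 + 5(35.45) = 208.22 g/mol.
n(NH4Cl) = 258.0 / 53.492 = 4.8232 mol.
Reaction (1): NH4Cl→HCl ratio 1:1 ⇒ n(HCl) = 4.8232 mol.
Reaction (2): HCl→Cl2 ratio 4:1 ⇒ n(Cl2) = 1.2058 mol.
Reaction (3): Cl2→PCl5 ratio 1:1 ⇒ n(PCl5) = 1.2058 mol.
Mass of PCl5 = 1.2058 × 208.22 = 251.07 g.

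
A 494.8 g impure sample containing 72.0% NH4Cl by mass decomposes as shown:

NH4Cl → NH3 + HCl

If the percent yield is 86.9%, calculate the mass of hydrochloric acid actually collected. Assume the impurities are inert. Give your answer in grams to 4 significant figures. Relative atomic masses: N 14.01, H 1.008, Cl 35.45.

211.0 g

Pure NH4Cl available = 494.8 g × 0.720 = 356.26 g.
M(NH4Cl) = 14.01 + 4(1.008) + 35.45 = 53.492 g/mol.
M(HCl) = 1.008 + 35.45 = 36.458 g/mol.
n(NH4Cl) = 356.26 g / 53.492 g/mol = 6.6600 mol.
From the equation the NH4Cl:HCl mole ratio is 1:1, so n(HCl) = 6.6600 × 1/1 = 6.6600 mol.
Mass of HCl = 6.6600 mol × 36.458 g/mol = 242.81 g.
Actual mass collected = 242.81 g × 0.869 = 211.00 g.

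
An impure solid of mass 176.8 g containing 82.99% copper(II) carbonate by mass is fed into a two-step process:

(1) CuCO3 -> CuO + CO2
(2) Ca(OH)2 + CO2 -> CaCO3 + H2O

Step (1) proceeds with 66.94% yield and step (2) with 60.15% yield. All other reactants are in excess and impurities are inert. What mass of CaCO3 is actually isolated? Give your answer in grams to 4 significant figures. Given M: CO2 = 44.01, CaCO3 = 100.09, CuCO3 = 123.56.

47.86 g

Pure CuCO3 = 176.8 × 0.8299 = 146.73 g.
n(CuCO3) = 146.73 / 123.56 = 1.1875 mol.
Step 1 (CuCO3:CO2 = 1:1): theoretical n(CO2) = 1.1875 mol; at 66.94% yield, n(CO2) = 0.79491 mol.
Step 2 (CO2:CaCO3 = 1:1): theoretical n(CaCO3) = 0.79491 mol, so theoretical mass = 0.79491 × 100.09 = 79.562 g.
At 60.15% yield, actual mass of CaCO3 = 79.562 × 0.6015 = 47.857 g.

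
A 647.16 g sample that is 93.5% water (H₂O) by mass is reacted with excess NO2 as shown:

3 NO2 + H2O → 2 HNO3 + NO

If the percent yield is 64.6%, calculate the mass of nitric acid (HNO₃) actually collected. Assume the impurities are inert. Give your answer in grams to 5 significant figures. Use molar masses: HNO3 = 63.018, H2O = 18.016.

Pure H2O available = 647.16 g × 0.935 = 605.095 g.
n(H2O) = 605.095 g / 18.016 g/mol = 33.5865 mol.
From the equation the H2O:HNO3 mole ratio is 1:2, so n(HNO3) = 33.5865 × 2/1 = 67.1730 mol.
Mass of HNO3 = 67.1730 mol × 63.018 g/mol = 4233.11 g.
Actual mass collected = 4233.11 g × 0.646 = 2734.59 g.

2734.6 g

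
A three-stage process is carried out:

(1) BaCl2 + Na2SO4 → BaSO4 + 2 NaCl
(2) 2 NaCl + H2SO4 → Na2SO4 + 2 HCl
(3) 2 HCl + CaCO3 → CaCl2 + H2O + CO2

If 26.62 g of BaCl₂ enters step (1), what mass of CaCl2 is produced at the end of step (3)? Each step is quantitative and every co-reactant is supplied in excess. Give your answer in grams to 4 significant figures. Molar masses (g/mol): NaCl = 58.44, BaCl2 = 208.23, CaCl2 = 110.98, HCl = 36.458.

n(BaCl2) = 26.62 / 208.23 = 0.12784 mol.
Reaction (1): BaCl2→NaCl ratio 1:2 ⇒ n(NaCl) = 0.25568 mol.
Reaction (2): NaCl→HCl ratio 2:2 ⇒ n(HCl) = 0.25568 mol.
Reaction (3): HCl→CaCl2 ratio 2:1 ⇒ n(CaCl2) = 0.12784 mol.
Mass of CaCl2 = 0.12784 × 110.98 = 14.188 g.

14.19 g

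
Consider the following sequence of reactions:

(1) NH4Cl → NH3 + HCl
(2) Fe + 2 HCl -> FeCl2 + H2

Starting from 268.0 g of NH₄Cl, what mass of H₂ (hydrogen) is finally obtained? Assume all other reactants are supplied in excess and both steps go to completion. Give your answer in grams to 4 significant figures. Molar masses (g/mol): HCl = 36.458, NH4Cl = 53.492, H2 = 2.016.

n(NH4Cl) = 268.00 / 53.492 = 5.0101 mol.
Step 1 gives a 1:1 ratio of NH4Cl to HCl, so n(HCl) = 5.0101 mol.
In step 2 the HCl:H2 ratio is 2:1, so n(H2) = 2.5050 mol.
Mass of H2 = 2.5050 × 2.016 = 5.0502 g.

5.050 g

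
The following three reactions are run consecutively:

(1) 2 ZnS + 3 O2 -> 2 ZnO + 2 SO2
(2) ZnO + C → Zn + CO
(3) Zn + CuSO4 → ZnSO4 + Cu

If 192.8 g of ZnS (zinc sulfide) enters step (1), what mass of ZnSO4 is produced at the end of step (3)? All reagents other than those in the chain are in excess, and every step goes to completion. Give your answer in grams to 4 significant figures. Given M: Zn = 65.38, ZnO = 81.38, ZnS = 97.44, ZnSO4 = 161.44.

n(ZnS) = 192.8 / 97.44 = 1.9787 mol.
Reaction (1): ZnS→ZnO ratio 2:2 ⇒ n(ZnO) = 1.9787 mol.
Reaction (2): ZnO→Zn ratio 1:1 ⇒ n(Zn) = 1.9787 mol.
Reaction (3): Zn→ZnSO4 ratio 1:1 ⇒ n(ZnSO4) = 1.9787 mol.
Mass of ZnSO4 = 1.9787 × 161.44 = 319.43 g.

319.4 g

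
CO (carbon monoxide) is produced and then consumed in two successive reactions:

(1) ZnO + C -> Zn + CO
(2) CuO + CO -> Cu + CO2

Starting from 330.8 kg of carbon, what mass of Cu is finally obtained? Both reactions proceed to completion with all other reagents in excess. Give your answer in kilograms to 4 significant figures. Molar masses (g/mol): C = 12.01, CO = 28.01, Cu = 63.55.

330.8 kg = 330800 g.
n(C) = 330800 / 12.01 = 27544 mol.
Step 1 gives a 1:1 ratio of C to CO, so n(CO) = 27544 mol.
In step 2 the CO:Cu ratio is 1:1, so n(Cu) = 27544 mol.
Mass of Cu = 27544 × 63.55 = 1.7504 × 10^6 g = 1750 kg.

1750 kg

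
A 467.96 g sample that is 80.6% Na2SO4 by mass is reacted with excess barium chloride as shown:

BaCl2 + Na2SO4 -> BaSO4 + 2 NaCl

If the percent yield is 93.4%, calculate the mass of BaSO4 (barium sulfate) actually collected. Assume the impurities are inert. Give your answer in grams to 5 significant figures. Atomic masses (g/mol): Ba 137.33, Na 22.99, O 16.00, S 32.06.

578.84 g

Pure Na2SO4 available = 467.96 g × 0.806 = 377.176 g.
M(Na2SO4) = 2(22.99) + 32.06 + 4(16.00) = 142.04 g/mol.
M(BaSO4) = 137.33 + 32.06 + 4(16.00) = 233.39 g/mol.
n(Na2SO4) = 377.176 g / 142.04 g/mol = 2.65542 mol.
From the equation the Na2SO4:BaSO4 mole ratio is 1:1, so n(BaSO4) = 2.65542 × 1/1 = 2.65542 mol.
Mass of BaSO4 = 2.65542 mol × 233.39 g/mol = 619.748 g.
Actual mass collected = 619.748 g × 0.934 = 578.845 g.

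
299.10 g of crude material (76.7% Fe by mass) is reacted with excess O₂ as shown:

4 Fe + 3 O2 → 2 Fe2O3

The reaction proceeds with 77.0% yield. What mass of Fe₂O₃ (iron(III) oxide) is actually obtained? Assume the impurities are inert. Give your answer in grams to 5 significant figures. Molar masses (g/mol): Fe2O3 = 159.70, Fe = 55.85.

Pure Fe available = 299.10 g × 0.767 = 229.410 g.
n(Fe) = 229.410 g / 55.85 g/mol = 4.10760 mol.
From the equation the Fe:Fe2O3 mole ratio is 4:2, so n(Fe2O3) = 4.10760 × 2/4 = 2.05380 mol.
Mass of Fe2O3 = 2.05380 mol × 159.70 g/mol = 327.992 g.
Actual mass collected = 327.992 g × 0.770 = 252.554 g.

252.55 g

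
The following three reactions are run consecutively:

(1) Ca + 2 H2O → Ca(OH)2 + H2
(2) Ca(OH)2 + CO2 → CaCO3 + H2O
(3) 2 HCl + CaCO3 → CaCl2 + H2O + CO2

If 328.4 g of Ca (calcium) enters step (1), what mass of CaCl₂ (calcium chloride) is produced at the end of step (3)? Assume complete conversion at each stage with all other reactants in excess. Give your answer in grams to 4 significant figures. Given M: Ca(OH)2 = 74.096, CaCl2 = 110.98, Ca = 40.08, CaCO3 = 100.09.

909.3 g

n(Ca) = 328.4 / 40.08 = 8.1936 mol.
Reaction (1): Ca→Ca(OH)2 ratio 1:1 ⇒ n(Ca(OH)2) = 8.1936 mol.
Reaction (2): Ca(OH)2→CaCO3 ratio 1:1 ⇒ n(CaCO3) = 8.1936 mol.
Reaction (3): CaCO3→CaCl2 ratio 1:1 ⇒ n(CaCl2) = 8.1936 mol.
Mass of CaCl2 = 8.1936 × 110.98 = 909.33 g.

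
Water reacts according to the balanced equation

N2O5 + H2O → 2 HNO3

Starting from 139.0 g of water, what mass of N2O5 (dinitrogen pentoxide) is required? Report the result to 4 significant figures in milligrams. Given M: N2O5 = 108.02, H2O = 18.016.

n(H2O) = 139.00 g / 18.016 g/mol = 7.7154 mol.
From the equation the H2O:N2O5 mole ratio is 1:1, so n(N2O5) = 7.7154 × 1/1 = 7.7154 mol.
Mass of N2O5 = 7.7154 mol × 108.02 g/mol = 833.41 g.
Converting to mg: 833.41 g = 833400 mg.

833400 mg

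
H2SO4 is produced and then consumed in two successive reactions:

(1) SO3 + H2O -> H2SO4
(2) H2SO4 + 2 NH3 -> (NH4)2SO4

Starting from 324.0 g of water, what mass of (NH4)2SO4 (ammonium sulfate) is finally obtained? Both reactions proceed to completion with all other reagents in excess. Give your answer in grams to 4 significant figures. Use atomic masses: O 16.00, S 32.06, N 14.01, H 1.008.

2376 g

M(H2O) = 2(1.008) + 16.00 = 18.016 g/mol.
M((NH4)2SO4) = 2(14.01) + 8(1.008) + 32.06 + 4(16.00) = 132.144 g/mol.
n(H2O) = 324.00 / 18.016 = 17.984 mol.
Step 1 gives a 1:1 ratio of H2O to H2SO4, so n(H2SO4) = 17.984 mol.
In step 2 the H2SO4:(NH4)2SO4 ratio is 1:1, so n((NH4)2SO4) = 17.984 mol.
Mass of (NH4)2SO4 = 17.984 × 132.144 = 2376.5 g.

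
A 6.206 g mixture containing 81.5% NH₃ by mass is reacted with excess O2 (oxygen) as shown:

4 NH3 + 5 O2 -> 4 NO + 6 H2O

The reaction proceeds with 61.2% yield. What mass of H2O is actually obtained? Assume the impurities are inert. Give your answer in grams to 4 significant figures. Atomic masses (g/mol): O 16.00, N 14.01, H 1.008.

Pure NH3 available = 6.206 g × 0.815 = 5.0579 g.
M(NH3) = 14.01 + 3(1.008) = 17.034 g/mol.
M(H2O) = 2(1.008) + 16.00 = 18.016 g/mol.
n(NH3) = 5.0579 g / 17.034 g/mol = 0.29693 mol.
From the equation the NH3:H2O mole ratio is 4:6, so n(H2O) = 0.29693 × 6/4 = 0.44539 mol.
Mass of H2O = 0.44539 mol × 18.016 g/mol = 8.0242 g.
Actual mass collected = 8.0242 g × 0.612 = 4.9108 g.

4.911 g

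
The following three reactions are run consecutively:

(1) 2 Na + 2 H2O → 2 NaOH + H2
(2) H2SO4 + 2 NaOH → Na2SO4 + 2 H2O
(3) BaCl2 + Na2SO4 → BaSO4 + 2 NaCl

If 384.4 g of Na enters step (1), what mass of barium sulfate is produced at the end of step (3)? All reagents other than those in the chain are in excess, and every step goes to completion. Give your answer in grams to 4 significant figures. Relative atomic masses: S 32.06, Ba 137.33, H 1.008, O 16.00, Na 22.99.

M(Na) = 22.99 g/mol.
M(BaSO4) = 137.33 + 32.06 + 4(16.00) = 233.39 g/mol.
n(Na) = 384.4 / 22.99 = 16.720 mol.
Reaction (1): Na→NaOH ratio 2:2 ⇒ n(NaOH) = 16.720 mol.
Reaction (2): NaOH→Na2SO4 ratio 2:1 ⇒ n(Na2SO4) = 8.3602 mol.
Reaction (3): Na2SO4→BaSO4 ratio 1:1 ⇒ n(BaSO4) = 8.3602 mol.
Mass of BaSO4 = 8.3602 × 233.39 = 1951.2 g.

1951 g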